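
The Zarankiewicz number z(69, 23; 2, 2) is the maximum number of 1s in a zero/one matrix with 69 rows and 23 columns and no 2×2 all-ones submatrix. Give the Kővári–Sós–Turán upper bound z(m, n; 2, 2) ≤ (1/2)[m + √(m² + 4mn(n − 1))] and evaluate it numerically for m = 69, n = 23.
z(69, 23; 2, 2) ≤ (1/2)[69 + √(69² + 4·69·23·22)] = (1/2)[69 + √144417] = 224.5112

Kővári–Sós–Turán: let r_1, ..., r_69 be the row sums and z = Σ r_i the total number of 1s. Each pair of columns can share at most one row with both entries 1 (else a 2×2 all-ones block appears), so Σ_i C(r_i, 2) ≤ C(23, 2) = 253. By convexity Σ_i C(r_i, 2) ≥ 69·C(z/69, 2) = z(z − 69)/(2·69), giving z² − 69z − 69·23·22 ≤ 0 and hence z ≤ (1/2)[69 + √(4761 + 4·34914)] = (1/2)[69 + √144417] ≈ (1/2)(69 + 380.0224) = 224.5112.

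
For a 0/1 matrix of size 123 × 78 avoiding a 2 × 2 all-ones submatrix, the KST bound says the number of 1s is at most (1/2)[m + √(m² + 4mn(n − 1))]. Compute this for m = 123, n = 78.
z(123, 78; 2, 2) ≤ (1/2)[123 + √(123² + 4·123·78·77)] = (1/2)[123 + √2970081] = 923.1961

Kővári–Sós–Turán: let r_1, ..., r_123 be the row sums and z = Σ r_i the total number of 1s. Each pair of columns can share at most one row with both entries 1 (else a 2×2 all-ones block appears), so Σ_i C(r_i, 2) ≤ C(78, 2) = 3003. By convexity Σ_i C(r_i, 2) ≥ 123·C(z/123, 2) = z(z − 123)/(2·123), giving z² − 123z − 123·78·77 ≤ 0 and hence z ≤ (1/2)[123 + √(15129 + 4·738738)] = (1/2)[123 + √2970081] ≈ (1/2)(123 + 1723.3923) = 923.1961.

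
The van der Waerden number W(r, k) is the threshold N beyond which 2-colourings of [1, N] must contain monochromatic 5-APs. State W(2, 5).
W(2, 5) = 178

W(2, 5) = 178. The lower bound W(2, 5) > 177 comes from an explicit good 2-colouring of [1, 177]; the upper bound W(2, 5) ≤ 178 was verified by exhaustive search over 2-colourings of [1, 178].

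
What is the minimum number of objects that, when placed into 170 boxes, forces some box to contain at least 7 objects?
n = (7 − 1)·170 + 1 = 1021

By the generalised pigeonhole principle, to guarantee some box contains ≥ r objects we need more than (r − 1) · k objects total. Threshold: n = (r − 1) · k + 1. With r = 7 and k = 170: n = 6 · 170 + 1 = 1020 + 1 = 1021. For n = 1020 = 6 · 170, we can put exactly 6 objects in every box, avoiding 7 in any single one — so 1021 is tight.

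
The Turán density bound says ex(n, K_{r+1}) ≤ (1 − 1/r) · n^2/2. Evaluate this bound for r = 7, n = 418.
Turán density bound = (6/7) · 418^2/2 = 524172/7 ≈ 74881.7143

Turán's theorem: ex(n, K_{r+1}) is achieved by the complete r-partite Turán graph T(n, r) with parts as balanced as possible, and is at most (1 − 1/r) · n^2/2. For r = 7, n = 418: the density bound is (6/7) · 174724/2 = 524172/7 ≈ 74881.7143. The integer-valued extremum is e(T(418, 7)) = 74881, which is strictly less than the density bound 524172/7 since 7 ∤ 418 (the parts of T(418, 7) cannot all be equal).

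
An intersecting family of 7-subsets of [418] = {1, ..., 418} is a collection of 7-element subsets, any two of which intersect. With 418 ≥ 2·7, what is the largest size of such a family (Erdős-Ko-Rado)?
max |F| = C(417, 6) = 7043566101936

Erdős-Ko-Rado (1961): when n ≥ 2k, max |F| = C(n−1, k−1). The bound is attained by the star {A : i ∈ A} for any fixed i ∈ [n]. Here C(418−1, 7−1) = C(417, 6) = 7043566101936.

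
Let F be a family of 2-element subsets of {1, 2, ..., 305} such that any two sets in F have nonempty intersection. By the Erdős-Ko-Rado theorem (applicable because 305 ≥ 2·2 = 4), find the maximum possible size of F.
max |F| = C(304, 1) = 304

Erdős-Ko-Rado (1961): when n ≥ 2k, max |F| = C(n−1, k−1). The bound is attained by the star {A : i ∈ A} for any fixed i ∈ [n]. Here C(305−1, 2−1) = C(304, 1) = 304.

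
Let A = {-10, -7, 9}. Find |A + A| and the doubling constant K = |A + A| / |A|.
K = |A + A| / |A| = 6/3 = 2

Enumerate A + A = {a + b : a, b ∈ A}. With |A| = 3, there are |A|^2 = 9 ordered sum pairs; collecting distinct values, A + A = {-20, -17, -14, -1, 2, 18}, so |A + A| = 6. Thus K = 6/3 = 2. For comparison, the minimum possible |A + A| over all 3-element sets is 2·3 − 1 = 5 (so min K = 5/3), attained only by arithmetic progressions.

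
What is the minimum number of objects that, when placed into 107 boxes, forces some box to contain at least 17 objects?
n = (17 − 1)·107 + 1 = 1713

By the generalised pigeonhole principle, to guarantee some box contains ≥ r objects we need more than (r − 1) · k objects total. Threshold: n = (r − 1) · k + 1. With r = 17 and k = 107: n = 16 · 107 + 1 = 1712 + 1 = 1713. For n = 1712 = 16 · 107, we can put exactly 16 objects in every box, avoiding 17 in any single one — so 1713 is tight.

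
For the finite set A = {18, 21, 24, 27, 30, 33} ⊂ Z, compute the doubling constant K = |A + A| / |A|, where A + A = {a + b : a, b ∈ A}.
K = |A + A| / |A| = 11/6

Enumerate A + A = {a + b : a, b ∈ A}. With |A| = 6, there are |A|^2 = 36 ordered sum pairs; collecting distinct values, A + A = {36, 39, 42, 45, 48, 51, 54, 57, 60, 63, 66}, so |A + A| = 11. Thus K = 11/6. Here |A + A| = 2|A| − 1 = 11, the minimum possible — so K = 11/6 is minimal, which holds iff A is an arithmetic progression.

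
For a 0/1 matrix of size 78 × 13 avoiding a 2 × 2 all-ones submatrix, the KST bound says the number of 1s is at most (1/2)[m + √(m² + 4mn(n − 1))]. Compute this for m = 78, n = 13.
z(78, 13; 2, 2) ≤ (1/2)[78 + √(78² + 4·78·13·12)] = (1/2)[78 + √54756] = 156

Kővári–Sós–Turán: let r_1, ..., r_78 be the row sums and z = Σ r_i the total number of 1s. Each pair of columns can share at most one row with both entries 1 (else a 2×2 all-ones block appears), so Σ_i C(r_i, 2) ≤ C(13, 2) = 78. By convexity Σ_i C(r_i, 2) ≥ 78·C(z/78, 2) = z(z − 78)/(2·78), giving z² − 78z − 78·13·12 ≤ 0 and hence z ≤ (1/2)[78 + √(6084 + 4·12168)] = (1/2)[78 + √54756] ≈ (1/2)(78 + 234) = 156.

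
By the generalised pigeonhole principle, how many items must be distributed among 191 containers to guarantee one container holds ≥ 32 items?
n = (32 − 1)·191 + 1 = 5922

By the generalised pigeonhole principle, to guarantee some box contains ≥ r objects we need more than (r − 1) · k objects total. Threshold: n = (r − 1) · k + 1. With r = 32 and k = 191: n = 31 · 191 + 1 = 5921 + 1 = 5922. For n = 5921 = 31 · 191, we can put exactly 31 objects in every box, avoiding 32 in any single one — so 5922 is tight.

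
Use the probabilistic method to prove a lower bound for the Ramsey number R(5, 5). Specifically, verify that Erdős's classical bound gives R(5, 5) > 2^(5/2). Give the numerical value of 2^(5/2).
2^(5/2) = 5.6569; so R(5, 5) > 5.6569

Colour each edge of K_n uniformly at random with red/blue. The expected number of monochromatic K_5 is C(n, 5) · 2 · 2^(−C(5,2)). If C(n, 5) · 2^(1 − C(5,2)) < 1, then with positive probability no monochromatic K_5 exists, so R(5, 5) > n. The standard estimate C(n, 5) ≤ n^5/5! shows this inequality holds whenever n ≤ 2^(5/2) (since 5! · 2^(C(5,2) − 1) > 2^(5^2/2) ≥ n^5). Hence R(5, 5) > 2^(5/2) = 5.6569.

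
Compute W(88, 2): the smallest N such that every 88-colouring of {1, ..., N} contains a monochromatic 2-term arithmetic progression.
W(88, 2) = 88 + 1 = 89

A 2-term AP is any pair of integers, so a monochromatic 2-AP exists iff some colour is used at least twice. With 88 colours, the colouring i ↦ i on {1, ..., 88} uses each colour once, avoiding any monochromatic pair, so W(88, 2) > 88. For {1, ..., 89}, pigeonhole forces two integers of the same colour, which form a monochromatic 2-AP. Hence W(88, 2) = 89.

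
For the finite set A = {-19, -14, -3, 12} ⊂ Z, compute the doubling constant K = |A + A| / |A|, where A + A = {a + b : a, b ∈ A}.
K = |A + A| / |A| = 10/4 = 5/2

Enumerate A + A = {a + b : a, b ∈ A}. With |A| = 4, there are |A|^2 = 16 ordered sum pairs; collecting distinct values, A + A = {-38, -33, -28, -22, -17, -7, -6, -2, 9, 24}, so |A + A| = 10. Thus K = 10/4 = 5/2. For comparison, the minimum possible |A + A| over all 4-element sets is 2·4 − 1 = 7 (so min K = 7/4), attained only by arithmetic progressions.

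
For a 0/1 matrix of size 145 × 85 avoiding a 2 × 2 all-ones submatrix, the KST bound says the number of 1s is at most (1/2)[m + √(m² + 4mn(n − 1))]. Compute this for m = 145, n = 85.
z(145, 85; 2, 2) ≤ (1/2)[145 + √(145² + 4·145·85·84)] = (1/2)[145 + √4162225] = 1092.5766

Kővári–Sós–Turán: let r_1, ..., r_145 be the row sums and z = Σ r_i the total number of 1s. Each pair of columns can share at most one row with both entries 1 (else a 2×2 all-ones block appears), so Σ_i C(r_i, 2) ≤ C(85, 2) = 3570. By convexity Σ_i C(r_i, 2) ≥ 145·C(z/145, 2) = z(z − 145)/(2·145), giving z² − 145z − 145·85·84 ≤ 0 and hence z ≤ (1/2)[145 + √(21025 + 4·1035300)] = (1/2)[145 + √4162225] ≈ (1/2)(145 + 2040.1532) = 1092.5766.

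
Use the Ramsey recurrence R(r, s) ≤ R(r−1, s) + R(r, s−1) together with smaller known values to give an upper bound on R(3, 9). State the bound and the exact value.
R(3, 9) ≤ R(2, 9) + R(3, 8) = 9 + 28 = 37; exact value R(3, 9) = 36.

The Erdős–Szekeres recurrence R(r, s) ≤ R(r−1, s) + R(r, s−1) applied to (r, s) = (3, 9) gives
  R(3, 9) ≤ R(2, 9) + R(3, 8) = 9 + 28 = 37.
(Recall R(2, k) = k and R is symmetric.) The recurrence is not tight here (it gives 37, but the exact value is R(3, 9) = 36); the tight upper bound requires a sharper argument than the simple recurrence, combined with a lower-bound construction on K_{35}.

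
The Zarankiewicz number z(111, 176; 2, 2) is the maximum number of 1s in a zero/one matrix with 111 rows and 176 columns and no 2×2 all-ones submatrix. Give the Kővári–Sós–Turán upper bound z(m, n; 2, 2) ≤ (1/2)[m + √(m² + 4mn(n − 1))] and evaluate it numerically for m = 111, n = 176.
z(111, 176; 2, 2) ≤ (1/2)[111 + √(111² + 4·111·176·175)] = (1/2)[111 + √13687521] = 1905.3325

Kővári–Sós–Turán: let r_1, ..., r_111 be the row sums and z = Σ r_i the total number of 1s. Each pair of columns can share at most one row with both entries 1 (else a 2×2 all-ones block appears), so Σ_i C(r_i, 2) ≤ C(176, 2) = 15400. By convexity Σ_i C(r_i, 2) ≥ 111·C(z/111, 2) = z(z − 111)/(2·111), giving z² − 111z − 111·176·175 ≤ 0 and hence z ≤ (1/2)[111 + √(12321 + 4·3418800)] = (1/2)[111 + √13687521] ≈ (1/2)(111 + 3699.665) = 1905.3325.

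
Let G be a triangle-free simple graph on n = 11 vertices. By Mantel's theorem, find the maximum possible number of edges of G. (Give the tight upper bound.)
ex(11, K_3) = ⌊11^2/4⌋ = 30

Mantel (1907): a triangle-free graph on n vertices has at most ⌊n^2/4⌋ edges, with equality for the complete bipartite graph K_{⌊n/2⌋, ⌈n/2⌉}. For n = 11: ⌊11^2/4⌋ = ⌊121/4⌋ = 30. The extremal graph is K_{5, 6}, which has 5·6 = 30 edges.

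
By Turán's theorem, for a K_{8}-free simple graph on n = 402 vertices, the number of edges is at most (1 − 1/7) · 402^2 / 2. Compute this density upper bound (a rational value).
Turán density bound = (6/7) · 402^2/2 = 484812/7 ≈ 69258.8571

Turán's theorem: ex(n, K_{r+1}) is achieved by the complete r-partite Turán graph T(n, r) with parts as balanced as possible, and is at most (1 − 1/r) · n^2/2. For r = 7, n = 402: the density bound is (6/7) · 161604/2 = 484812/7 ≈ 69258.8571. The integer-valued extremum is e(T(402, 7)) = 69258, which is strictly less than the density bound 484812/7 since 7 ∤ 402 (the parts of T(402, 7) cannot all be equal).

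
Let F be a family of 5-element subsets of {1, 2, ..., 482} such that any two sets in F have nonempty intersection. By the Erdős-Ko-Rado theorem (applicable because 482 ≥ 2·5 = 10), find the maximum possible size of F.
max |F| = C(481, 4) = 2202614440

Erdős-Ko-Rado (1961): when n ≥ 2k, max |F| = C(n−1, k−1). The bound is attained by the star {A : i ∈ A} for any fixed i ∈ [n]. Here C(482−1, 5−1) = C(481, 4) = 2202614440.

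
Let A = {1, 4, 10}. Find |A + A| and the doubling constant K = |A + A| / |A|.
K = |A + A| / |A| = 6/3 = 2

Enumerate A + A = {a + b : a, b ∈ A}. With |A| = 3, there are |A|^2 = 9 ordered sum pairs; collecting distinct values, A + A = {2, 5, 8, 11, 14, 20}, so |A + A| = 6. Thus K = 6/3 = 2. For comparison, the minimum possible |A + A| over all 3-element sets is 2·3 − 1 = 5 (so min K = 5/3), attained only by arithmetic progressions.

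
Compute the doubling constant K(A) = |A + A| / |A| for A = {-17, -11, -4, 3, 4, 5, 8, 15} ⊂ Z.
K = |A + A| / |A| = 32/8 = 4

Enumerate A + A = {a + b : a, b ∈ A}. With |A| = 8, there are |A|^2 = 64 ordered sum pairs; collecting distinct values, A + A = {-34, -28, -22, -21, -15, -14, -13, -12, -9, -8, -7, -6, -3, -2, -1, 0, 1, 4, 6, 7, 8, 9, 10, 11, 12, 13, 16, 18, 19, 20, 23, 30}, so |A + A| = 32. Thus K = 32/8 = 4. For comparison, the minimum possible |A + A| over all 8-element sets is 2·8 − 1 = 15 (so min K = 15/8), attained only by arithmetic progressions.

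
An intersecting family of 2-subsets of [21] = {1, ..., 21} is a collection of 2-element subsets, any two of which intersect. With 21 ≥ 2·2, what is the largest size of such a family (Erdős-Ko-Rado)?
max |F| = C(20, 1) = 20

The Erdős-Ko-Rado theorem states: for n ≥ 2k, an intersecting family of k-subsets of an n-element set has size at most C(n − 1, k − 1), with equality for 'star' families {A ⊆ [n] : |A| = k, i ∈ A} (fix an element i). For n = 21, k = 2: C(20, 1) = 20.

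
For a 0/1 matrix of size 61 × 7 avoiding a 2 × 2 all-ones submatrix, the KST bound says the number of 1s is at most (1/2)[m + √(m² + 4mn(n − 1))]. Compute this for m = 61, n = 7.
z(61, 7; 2, 2) ≤ (1/2)[61 + √(61² + 4·61·7·6)] = (1/2)[61 + √13969] = 89.5953

Kővári–Sós–Turán: let r_1, ..., r_61 be the row sums and z = Σ r_i the total number of 1s. Each pair of columns can share at most one row with both entries 1 (else a 2×2 all-ones block appears), so Σ_i C(r_i, 2) ≤ C(7, 2) = 21. By convexity Σ_i C(r_i, 2) ≥ 61·C(z/61, 2) = z(z − 61)/(2·61), giving z² − 61z − 61·7·6 ≤ 0 and hence z ≤ (1/2)[61 + √(3721 + 4·2562)] = (1/2)[61 + √13969] ≈ (1/2)(61 + 118.1905) = 89.5953.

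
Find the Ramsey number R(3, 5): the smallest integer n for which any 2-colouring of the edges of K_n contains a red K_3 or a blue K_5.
R(3, 5) = 14

Lower bound: an explicit 2-colouring of K_{13} (typically a Paley-type or other structured construction) avoids a red K_3 and a blue K_5, showing R(3, 5) > 13.
Upper bound: the Erdős–Szekeres recurrence R(r, t') ≤ R(r−1, t') + R(r, t'−1) yields R(3, 5) ≤ 14.
Hence R(3, 5) = 14.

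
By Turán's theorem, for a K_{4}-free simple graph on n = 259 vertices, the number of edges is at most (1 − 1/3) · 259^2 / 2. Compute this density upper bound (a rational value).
Turán density bound = (2/3) · 259^2/2 = 67081/3 ≈ 22360.3333

Turán's theorem: ex(n, K_{r+1}) is achieved by the complete r-partite Turán graph T(n, r) with parts as balanced as possible, and is at most (1 − 1/r) · n^2/2. For r = 3, n = 259: the density bound is (2/3) · 67081/2 = 67081/3 ≈ 22360.3333. The integer-valued extremum is e(T(259, 3)) = 22360, which is strictly less than the density bound 67081/3 since 3 ∤ 259 (the parts of T(259, 3) cannot all be equal).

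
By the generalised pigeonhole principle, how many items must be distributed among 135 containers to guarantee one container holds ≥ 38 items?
n = (38 − 1)·135 + 1 = 4996

By the generalised pigeonhole principle, to guarantee some box contains ≥ r objects we need more than (r − 1) · k objects total. Threshold: n = (r − 1) · k + 1. With r = 38 and k = 135: n = 37 · 135 + 1 = 4995 + 1 = 4996. For n = 4995 = 37 · 135, we can put exactly 37 objects in every box, avoiding 38 in any single one — so 4996 is tight.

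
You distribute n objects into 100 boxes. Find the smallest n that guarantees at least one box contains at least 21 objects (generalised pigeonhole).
n = (21 − 1)·100 + 1 = 2001

By the generalised pigeonhole principle, to guarantee some box contains ≥ r objects we need more than (r − 1) · k objects total. Threshold: n = (r − 1) · k + 1. With r = 21 and k = 100: n = 20 · 100 + 1 = 2000 + 1 = 2001. For n = 2000 = 20 · 100, we can put exactly 20 objects in every box, avoiding 21 in any single one — so 2001 is tight.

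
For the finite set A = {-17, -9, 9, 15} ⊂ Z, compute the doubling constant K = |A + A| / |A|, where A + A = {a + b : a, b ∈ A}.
K = |A + A| / |A| = 10/4 = 5/2

Enumerate A + A = {a + b : a, b ∈ A}. With |A| = 4, there are |A|^2 = 16 ordered sum pairs; collecting distinct values, A + A = {-34, -26, -18, -8, -2, 0, 6, 18, 24, 30}, so |A + A| = 10. Thus K = 10/4 = 5/2. For comparison, the minimum possible |A + A| over all 4-element sets is 2·4 − 1 = 7 (so min K = 7/4), attained only by arithmetic progressions.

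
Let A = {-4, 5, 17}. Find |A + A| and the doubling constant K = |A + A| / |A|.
K = |A + A| / |A| = 6/3 = 2

Enumerate A + A = {a + b : a, b ∈ A}. With |A| = 3, there are |A|^2 = 9 ordered sum pairs; collecting distinct values, A + A = {-8, 1, 10, 13, 22, 34}, so |A + A| = 6. Thus K = 6/3 = 2. For comparison, the minimum possible |A + A| over all 3-element sets is 2·3 − 1 = 5 (so min K = 5/3), attained only by arithmetic progressions.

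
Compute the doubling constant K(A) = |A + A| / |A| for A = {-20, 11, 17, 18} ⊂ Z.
K = |A + A| / |A| = 10/4 = 5/2

Enumerate A + A = {a + b : a, b ∈ A}. With |A| = 4, there are |A|^2 = 16 ordered sum pairs; collecting distinct values, A + A = {-40, -9, -3, -2, 22, 28, 29, 34, 35, 36}, so |A + A| = 10. Thus K = 10/4 = 5/2. For comparison, the minimum possible |A + A| over all 4-element sets is 2·4 − 1 = 7 (so min K = 7/4), attained only by arithmetic progressions.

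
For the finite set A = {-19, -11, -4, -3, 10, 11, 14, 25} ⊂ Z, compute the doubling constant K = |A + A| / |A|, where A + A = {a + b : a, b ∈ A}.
K = |A + A| / |A| = 30/8 = 15/4

Enumerate A + A = {a + b : a, b ∈ A}. With |A| = 8, there are |A|^2 = 64 ordered sum pairs; collecting distinct values, A + A = {-38, -30, -23, -22, -15, -14, -9, -8, -7, -6, -5, -1, 0, 3, 6, 7, 8, 10, 11, 14, 20, 21, 22, 24, 25, 28, 35, 36, 39, 50}, so |A + A| = 30. Thus K = 30/8 = 15/4. For comparison, the minimum possible |A + A| over all 8-element sets is 2·8 − 1 = 15 (so min K = 15/8), attained only by arithmetic progressions.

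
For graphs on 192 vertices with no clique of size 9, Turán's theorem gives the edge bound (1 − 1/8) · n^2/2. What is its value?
Turán density bound = (7/8) · 192^2/2 = 16128

Turán's theorem: ex(n, K_{r+1}) is achieved by the complete r-partite Turán graph T(n, r) with parts as balanced as possible, and is at most (1 − 1/r) · n^2/2. For r = 8, n = 192: the density bound is (7/8) · 36864/2 = 16128. Since 8 ∣ 192, the Turán graph T(192, 8) has parts of equal size 24, and its edge count e(T(192, 8)) = 16128 attains the density bound exactly.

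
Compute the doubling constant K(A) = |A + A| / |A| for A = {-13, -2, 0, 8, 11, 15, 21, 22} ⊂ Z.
K = |A + A| / |A| = 30/8 = 15/4

Enumerate A + A = {a + b : a, b ∈ A}. With |A| = 8, there are |A|^2 = 64 ordered sum pairs; collecting distinct values, A + A = {-26, -15, -13, -5, -4, -2, 0, 2, 6, 8, 9, 11, 13, 15, 16, 19, 20, 21, 22, 23, 26, 29, 30, 32, 33, 36, 37, 42, 43, 44}, so |A + A| = 30. Thus K = 30/8 = 15/4. For comparison, the minimum possible |A + A| over all 8-element sets is 2·8 − 1 = 15 (so min K = 15/8), attained only by arithmetic progressions.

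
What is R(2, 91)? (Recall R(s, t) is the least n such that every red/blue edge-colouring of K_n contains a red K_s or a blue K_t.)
R(2, 91) = 91

R(2, k) = k for all k ≥ 2: in a 2-colouring of K_k, either some edge is red (a red K_2) or all edges are blue (a blue K_k). And K_{90} coloured all-blue has no blue K_91, so R(2, 91) > 90. Hence R(2, 91) = 91.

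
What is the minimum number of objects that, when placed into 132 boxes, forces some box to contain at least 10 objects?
n = (10 − 1)·132 + 1 = 1189

By the generalised pigeonhole principle, to guarantee some box contains ≥ r objects we need more than (r − 1) · k objects total. Threshold: n = (r − 1) · k + 1. With r = 10 and k = 132: n = 9 · 132 + 1 = 1188 + 1 = 1189. For n = 1188 = 9 · 132, we can put exactly 9 objects in every box, avoiding 10 in any single one — so 1189 is tight.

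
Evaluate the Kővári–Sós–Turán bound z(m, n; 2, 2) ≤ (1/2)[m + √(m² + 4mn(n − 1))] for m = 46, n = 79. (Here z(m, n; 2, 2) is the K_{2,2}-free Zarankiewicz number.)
z(46, 79; 2, 2) ≤ (1/2)[46 + √(46² + 4·46·79·78)] = (1/2)[46 + √1135924] = 555.8987

Kővári–Sós–Turán: let r_1, ..., r_46 be the row sums and z = Σ r_i the total number of 1s. Each pair of columns can share at most one row with both entries 1 (else a 2×2 all-ones block appears), so Σ_i C(r_i, 2) ≤ C(79, 2) = 3081. By convexity Σ_i C(r_i, 2) ≥ 46·C(z/46, 2) = z(z − 46)/(2·46), giving z² − 46z − 46·79·78 ≤ 0 and hence z ≤ (1/2)[46 + √(2116 + 4·283452)] = (1/2)[46 + √1135924] ≈ (1/2)(46 + 1065.7974) = 555.8987.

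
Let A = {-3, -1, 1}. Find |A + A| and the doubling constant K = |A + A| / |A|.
K = |A + A| / |A| = 5/3

Enumerate A + A = {a + b : a, b ∈ A}. With |A| = 3, there are |A|^2 = 9 ordered sum pairs; collecting distinct values, A + A = {-6, -4, -2, 0, 2}, so |A + A| = 5. Thus K = 5/3. Here |A + A| = 2|A| − 1 = 5, the minimum possible — so K = 5/3 is minimal, which holds iff A is an arithmetic progression.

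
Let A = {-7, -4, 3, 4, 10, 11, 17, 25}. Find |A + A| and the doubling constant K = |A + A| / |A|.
K = |A + A| / |A| = 28/8 = 7/2

Enumerate A + A = {a + b : a, b ∈ A}. With |A| = 8, there are |A|^2 = 64 ordered sum pairs; collecting distinct values, A + A = {-14, -11, -8, -4, -3, -1, 0, 3, 4, 6, 7, 8, 10, 13, 14, 15, 18, 20, 21, 22, 27, 28, 29, 34, 35, 36, 42, 50}, so |A + A| = 28. Thus K = 28/8 = 7/2. For comparison, the minimum possible |A + A| over all 8-element sets is 2·8 − 1 = 15 (so min K = 15/8), attained only by arithmetic progressions.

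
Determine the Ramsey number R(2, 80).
R(2, 80) = 80

R(2, k) = k for all k ≥ 2: in a 2-colouring of K_k, either some edge is red (a red K_2) or all edges are blue (a blue K_k). And K_{79} coloured all-blue has no blue K_80, so R(2, 80) > 79. Hence R(2, 80) = 80.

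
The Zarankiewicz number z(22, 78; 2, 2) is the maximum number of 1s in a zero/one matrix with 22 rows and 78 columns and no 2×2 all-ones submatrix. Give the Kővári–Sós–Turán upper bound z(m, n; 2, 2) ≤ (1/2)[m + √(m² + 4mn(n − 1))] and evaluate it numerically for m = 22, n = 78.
z(22, 78; 2, 2) ≤ (1/2)[22 + √(22² + 4·22·78·77)] = (1/2)[22 + √529012] = 374.6661

Kővári–Sós–Turán: let r_1, ..., r_22 be the row sums and z = Σ r_i the total number of 1s. Each pair of columns can share at most one row with both entries 1 (else a 2×2 all-ones block appears), so Σ_i C(r_i, 2) ≤ C(78, 2) = 3003. By convexity Σ_i C(r_i, 2) ≥ 22·C(z/22, 2) = z(z − 22)/(2·22), giving z² − 22z − 22·78·77 ≤ 0 and hence z ≤ (1/2)[22 + √(484 + 4·132132)] = (1/2)[22 + √529012] ≈ (1/2)(22 + 727.3321) = 374.6661.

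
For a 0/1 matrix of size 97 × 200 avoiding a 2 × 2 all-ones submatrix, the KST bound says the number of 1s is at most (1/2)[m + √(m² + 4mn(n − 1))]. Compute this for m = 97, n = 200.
z(97, 200; 2, 2) ≤ (1/2)[97 + √(97² + 4·97·200·199)] = (1/2)[97 + √15451809] = 2013.9395

Kővári–Sós–Turán: let r_1, ..., r_97 be the row sums and z = Σ r_i the total number of 1s. Each pair of columns can share at most one row with both entries 1 (else a 2×2 all-ones block appears), so Σ_i C(r_i, 2) ≤ C(200, 2) = 19900. By convexity Σ_i C(r_i, 2) ≥ 97·C(z/97, 2) = z(z − 97)/(2·97), giving z² − 97z − 97·200·199 ≤ 0 and hence z ≤ (1/2)[97 + √(9409 + 4·3860600)] = (1/2)[97 + √15451809] ≈ (1/2)(97 + 3930.8789) = 2013.9395.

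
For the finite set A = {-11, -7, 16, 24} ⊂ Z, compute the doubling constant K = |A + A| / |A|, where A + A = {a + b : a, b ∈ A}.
K = |A + A| / |A| = 10/4 = 5/2

Enumerate A + A = {a + b : a, b ∈ A}. With |A| = 4, there are |A|^2 = 16 ordered sum pairs; collecting distinct values, A + A = {-22, -18, -14, 5, 9, 13, 17, 32, 40, 48}, so |A + A| = 10. Thus K = 10/4 = 5/2. For comparison, the minimum possible |A + A| over all 4-element sets is 2·4 − 1 = 7 (so min K = 7/4), attained only by arithmetic progressions.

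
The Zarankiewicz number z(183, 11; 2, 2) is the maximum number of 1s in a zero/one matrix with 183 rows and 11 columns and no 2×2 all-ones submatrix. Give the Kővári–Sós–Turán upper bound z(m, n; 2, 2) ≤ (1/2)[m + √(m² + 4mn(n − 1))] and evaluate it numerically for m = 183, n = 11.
z(183, 11; 2, 2) ≤ (1/2)[183 + √(183² + 4·183·11·10)] = (1/2)[183 + √114009] = 260.3261

Kővári–Sós–Turán: let r_1, ..., r_183 be the row sums and z = Σ r_i the total number of 1s. Each pair of columns can share at most one row with both entries 1 (else a 2×2 all-ones block appears), so Σ_i C(r_i, 2) ≤ C(11, 2) = 55. By convexity Σ_i C(r_i, 2) ≥ 183·C(z/183, 2) = z(z − 183)/(2·183), giving z² − 183z − 183·11·10 ≤ 0 and hence z ≤ (1/2)[183 + √(33489 + 4·20130)] = (1/2)[183 + √114009] ≈ (1/2)(183 + 337.6522) = 260.3261.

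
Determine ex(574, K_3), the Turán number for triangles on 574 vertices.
ex(574, K_3) = ⌊574^2/4⌋ = 82369

Mantel (1907): a triangle-free graph on n vertices has at most ⌊n^2/4⌋ edges, with equality for the complete bipartite graph K_{⌊n/2⌋, ⌈n/2⌉}. For n = 574: ⌊574^2/4⌋ = ⌊329476/4⌋ = 82369. The extremal graph is K_{287, 287}, which has 287·287 = 82369 edges.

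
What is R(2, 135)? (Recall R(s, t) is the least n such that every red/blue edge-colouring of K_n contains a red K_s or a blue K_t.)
R(2, 135) = 135

R(2, k) = k for all k ≥ 2: in a 2-colouring of K_k, either some edge is red (a red K_2) or all edges are blue (a blue K_k). And K_{134} coloured all-blue has no blue K_135, so R(2, 135) > 134. Hence R(2, 135) = 135.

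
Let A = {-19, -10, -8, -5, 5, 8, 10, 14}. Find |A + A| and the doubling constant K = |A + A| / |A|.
K = |A + A| / |A| = 33/8

Enumerate A + A = {a + b : a, b ∈ A}. With |A| = 8, there are |A|^2 = 64 ordered sum pairs; collecting distinct values, A + A = {-38, -29, -27, -24, -20, -18, -16, -15, -14, -13, -11, -10, -9, -5, -3, -2, 0, 2, 3, 4, 5, 6, 9, 10, 13, 15, 16, 18, 19, 20, 22, 24, 28}, so |A + A| = 33. Thus K = 33/8. For comparison, the minimum possible |A + A| over all 8-element sets is 2·8 − 1 = 15 (so min K = 15/8), attained only by arithmetic progressions.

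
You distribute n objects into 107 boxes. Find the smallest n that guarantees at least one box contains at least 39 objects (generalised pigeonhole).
n = (39 − 1)·107 + 1 = 4067

By the generalised pigeonhole principle, to guarantee some box contains ≥ r objects we need more than (r − 1) · k objects total. Threshold: n = (r − 1) · k + 1. With r = 39 and k = 107: n = 38 · 107 + 1 = 4066 + 1 = 4067. For n = 4066 = 38 · 107, we can put exactly 38 objects in every box, avoiding 39 in any single one — so 4067 is tight.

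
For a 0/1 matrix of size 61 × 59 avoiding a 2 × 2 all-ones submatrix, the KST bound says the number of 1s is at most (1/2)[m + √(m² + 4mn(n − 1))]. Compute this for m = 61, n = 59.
z(61, 59; 2, 2) ≤ (1/2)[61 + √(61² + 4·61·59·58)] = (1/2)[61 + √838689] = 488.3998

Kővári–Sós–Turán: let r_1, ..., r_61 be the row sums and z = Σ r_i the total number of 1s. Each pair of columns can share at most one row with both entries 1 (else a 2×2 all-ones block appears), so Σ_i C(r_i, 2) ≤ C(59, 2) = 1711. By convexity Σ_i C(r_i, 2) ≥ 61·C(z/61, 2) = z(z − 61)/(2·61), giving z² − 61z − 61·59·58 ≤ 0 and hence z ≤ (1/2)[61 + √(3721 + 4·208742)] = (1/2)[61 + √838689] ≈ (1/2)(61 + 915.7997) = 488.3998.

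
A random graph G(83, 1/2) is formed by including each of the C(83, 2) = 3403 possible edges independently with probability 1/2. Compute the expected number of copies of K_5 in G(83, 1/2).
E[# K_5] = C(83, 5) · (1/2)^C(5, 2) = 29034396 / 2^10 = 7258599/256 ≈ 28353.902344

For each 5-subset S of vertices (there are C(83, 5) = 29034396 such S), let X_S = 1 if S induces a K_5 (all C(5, 2) = 10 edges present). Then P(X_S = 1) = (1/2)^10 = 1/1024. By linearity of expectation, E[# K_5] = C(83, 5) · (1/2)^10 = 29034396 / 1024 = 7258599/256 ≈ 28353.902344.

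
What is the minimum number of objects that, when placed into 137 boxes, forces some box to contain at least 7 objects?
n = (7 − 1)·137 + 1 = 823

By the generalised pigeonhole principle, to guarantee some box contains ≥ r objects we need more than (r − 1) · k objects total. Threshold: n = (r − 1) · k + 1. With r = 7 and k = 137: n = 6 · 137 + 1 = 822 + 1 = 823. For n = 822 = 6 · 137, we can put exactly 6 objects in every box, avoiding 7 in any single one — so 823 is tight.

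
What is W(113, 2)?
W(113, 2) = 113 + 1 = 114

A 2-term AP is any pair of integers, so a monochromatic 2-AP exists iff some colour is used at least twice. With 113 colours, the colouring i ↦ i on {1, ..., 113} uses each colour once, avoiding any monochromatic pair, so W(113, 2) > 113. For {1, ..., 114}, pigeonhole forces two integers of the same colour, which form a monochromatic 2-AP. Hence W(113, 2) = 114.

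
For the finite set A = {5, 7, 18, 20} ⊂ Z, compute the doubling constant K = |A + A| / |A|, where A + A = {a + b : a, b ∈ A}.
K = |A + A| / |A| = 9/4

Enumerate A + A = {a + b : a, b ∈ A}. With |A| = 4, there are |A|^2 = 16 ordered sum pairs; collecting distinct values, A + A = {10, 12, 14, 23, 25, 27, 36, 38, 40}, so |A + A| = 9. Thus K = 9/4. For comparison, the minimum possible |A + A| over all 4-element sets is 2·4 − 1 = 7 (so min K = 7/4), attained only by arithmetic progressions.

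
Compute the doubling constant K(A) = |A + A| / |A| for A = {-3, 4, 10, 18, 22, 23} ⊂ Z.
K = |A + A| / |A| = 20/6 = 10/3

Enumerate A + A = {a + b : a, b ∈ A}. With |A| = 6, there are |A|^2 = 36 ordered sum pairs; collecting distinct values, A + A = {-6, 1, 7, 8, 14, 15, 19, 20, 22, 26, 27, 28, 32, 33, 36, 40, 41, 44, 45, 46}, so |A + A| = 20. Thus K = 20/6 = 10/3. For comparison, the minimum possible |A + A| over all 6-element sets is 2·6 − 1 = 11 (so min K = 11/6), attained only by arithmetic progressions.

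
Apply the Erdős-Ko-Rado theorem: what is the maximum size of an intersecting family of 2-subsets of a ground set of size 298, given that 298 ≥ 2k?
max |F| = C(297, 1) = 297

Erdős-Ko-Rado (1961): when n ≥ 2k, max |F| = C(n−1, k−1). The bound is attained by the star {A : i ∈ A} for any fixed i ∈ [n]. Here C(298−1, 2−1) = C(297, 1) = 297.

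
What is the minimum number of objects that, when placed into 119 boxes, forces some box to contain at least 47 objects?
n = (47 − 1)·119 + 1 = 5475

By the generalised pigeonhole principle, to guarantee some box contains ≥ r objects we need more than (r − 1) · k objects total. Threshold: n = (r − 1) · k + 1. With r = 47 and k = 119: n = 46 · 119 + 1 = 5474 + 1 = 5475. For n = 5474 = 46 · 119, we can put exactly 46 objects in every box, avoiding 47 in any single one — so 5475 is tight.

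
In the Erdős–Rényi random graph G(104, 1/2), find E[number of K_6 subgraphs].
E[# K_6] = C(104, 6) · (1/2)^C(6, 2) = 1517381580 / 2^15 = 379345395/8192 ≈ 46306.810913

For each 6-subset S of vertices (there are C(104, 6) = 1517381580 such S), let X_S = 1 if S induces a K_6 (all C(6, 2) = 15 edges present). Then P(X_S = 1) = (1/2)^15 = 1/32768. By linearity of expectation, E[# K_6] = C(104, 6) · (1/2)^15 = 1517381580 / 32768 = 379345395/8192 ≈ 46306.810913.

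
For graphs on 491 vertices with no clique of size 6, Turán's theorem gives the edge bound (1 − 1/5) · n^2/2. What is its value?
Turán density bound = (4/5) · 491^2/2 = 482162/5 ≈ 96432.4

Turán's theorem: ex(n, K_{r+1}) is achieved by the complete r-partite Turán graph T(n, r) with parts as balanced as possible, and is at most (1 − 1/r) · n^2/2. For r = 5, n = 491: the density bound is (4/5) · 241081/2 = 482162/5 ≈ 96432.4. The integer-valued extremum is e(T(491, 5)) = 96432, which is strictly less than the density bound 482162/5 since 5 ∤ 491 (the parts of T(491, 5) cannot all be equal).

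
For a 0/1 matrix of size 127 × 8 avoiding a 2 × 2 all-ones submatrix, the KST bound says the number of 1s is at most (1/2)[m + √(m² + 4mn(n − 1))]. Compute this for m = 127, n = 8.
z(127, 8; 2, 2) ≤ (1/2)[127 + √(127² + 4·127·8·7)] = (1/2)[127 + √44577] = 169.0663

Kővári–Sós–Turán: let r_1, ..., r_127 be the row sums and z = Σ r_i the total number of 1s. Each pair of columns can share at most one row with both entries 1 (else a 2×2 all-ones block appears), so Σ_i C(r_i, 2) ≤ C(8, 2) = 28. By convexity Σ_i C(r_i, 2) ≥ 127·C(z/127, 2) = z(z − 127)/(2·127), giving z² − 127z − 127·8·7 ≤ 0 and hence z ≤ (1/2)[127 + √(16129 + 4·7112)] = (1/2)[127 + √44577] ≈ (1/2)(127 + 211.1327) = 169.0663.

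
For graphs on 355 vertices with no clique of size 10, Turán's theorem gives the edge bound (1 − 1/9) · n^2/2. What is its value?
Turán density bound = (8/9) · 355^2/2 = 504100/9 ≈ 56011.1111

Turán's theorem: ex(n, K_{r+1}) is achieved by the complete r-partite Turán graph T(n, r) with parts as balanced as possible, and is at most (1 − 1/r) · n^2/2. For r = 9, n = 355: the density bound is (8/9) · 126025/2 = 504100/9 ≈ 56011.1111. The integer-valued extremum is e(T(355, 9)) = 56010, which is strictly less than the density bound 504100/9 since 9 ∤ 355 (the parts of T(355, 9) cannot all be equal).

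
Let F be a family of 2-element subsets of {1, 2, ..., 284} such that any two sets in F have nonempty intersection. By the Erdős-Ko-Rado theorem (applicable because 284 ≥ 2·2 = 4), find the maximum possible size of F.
max |F| = C(283, 1) = 283

The Erdős-Ko-Rado theorem states: for n ≥ 2k, an intersecting family of k-subsets of an n-element set has size at most C(n − 1, k − 1), with equality for 'star' families {A ⊆ [n] : |A| = k, i ∈ A} (fix an element i). For n = 284, k = 2: C(283, 1) = 283.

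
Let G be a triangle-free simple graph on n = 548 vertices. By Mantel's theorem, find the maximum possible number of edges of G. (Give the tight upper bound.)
ex(548, K_3) = ⌊548^2/4⌋ = 75076

Mantel (1907): a triangle-free graph on n vertices has at most ⌊n^2/4⌋ edges, with equality for the complete bipartite graph K_{⌊n/2⌋, ⌈n/2⌉}. For n = 548: ⌊548^2/4⌋ = ⌊300304/4⌋ = 75076. The extremal graph is K_{274, 274}, which has 274·274 = 75076 edges.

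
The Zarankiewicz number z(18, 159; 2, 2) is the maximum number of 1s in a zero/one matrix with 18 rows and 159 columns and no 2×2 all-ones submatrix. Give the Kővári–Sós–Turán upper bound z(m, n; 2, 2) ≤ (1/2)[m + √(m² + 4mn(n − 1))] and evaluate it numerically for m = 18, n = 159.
z(18, 159; 2, 2) ≤ (1/2)[18 + √(18² + 4·18·159·158)] = (1/2)[18 + √1809108] = 681.5154

Kővári–Sós–Turán: let r_1, ..., r_18 be the row sums and z = Σ r_i the total number of 1s. Each pair of columns can share at most one row with both entries 1 (else a 2×2 all-ones block appears), so Σ_i C(r_i, 2) ≤ C(159, 2) = 12561. By convexity Σ_i C(r_i, 2) ≥ 18·C(z/18, 2) = z(z − 18)/(2·18), giving z² − 18z − 18·159·158 ≤ 0 and hence z ≤ (1/2)[18 + √(324 + 4·452196)] = (1/2)[18 + √1809108] ≈ (1/2)(18 + 1345.0309) = 681.5154.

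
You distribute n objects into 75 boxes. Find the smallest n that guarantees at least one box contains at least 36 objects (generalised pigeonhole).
n = (36 − 1)·75 + 1 = 2626

By the generalised pigeonhole principle, to guarantee some box contains ≥ r objects we need more than (r − 1) · k objects total. Threshold: n = (r − 1) · k + 1. With r = 36 and k = 75: n = 35 · 75 + 1 = 2625 + 1 = 2626. For n = 2625 = 35 · 75, we can put exactly 35 objects in every box, avoiding 36 in any single one — so 2626 is tight.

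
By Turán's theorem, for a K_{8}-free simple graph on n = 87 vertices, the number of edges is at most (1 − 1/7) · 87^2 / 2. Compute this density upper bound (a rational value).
Turán density bound = (6/7) · 87^2/2 = 22707/7 ≈ 3243.8571

Turán's theorem: ex(n, K_{r+1}) is achieved by the complete r-partite Turán graph T(n, r) with parts as balanced as possible, and is at most (1 − 1/r) · n^2/2. For r = 7, n = 87: the density bound is (6/7) · 7569/2 = 22707/7 ≈ 3243.8571. The integer-valued extremum is e(T(87, 7)) = 3243, which is strictly less than the density bound 22707/7 since 7 ∤ 87 (the parts of T(87, 7) cannot all be equal).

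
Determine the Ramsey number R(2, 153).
R(2, 153) = 153

R(2, k) = k for all k ≥ 2: in a 2-colouring of K_k, either some edge is red (a red K_2) or all edges are blue (a blue K_k). And K_{152} coloured all-blue has no blue K_153, so R(2, 153) > 152. Hence R(2, 153) = 153.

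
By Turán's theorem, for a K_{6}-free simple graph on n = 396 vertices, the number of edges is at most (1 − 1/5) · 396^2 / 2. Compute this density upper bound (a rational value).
Turán density bound = (4/5) · 396^2/2 = 313632/5 ≈ 62726.4

Turán's theorem: ex(n, K_{r+1}) is achieved by the complete r-partite Turán graph T(n, r) with parts as balanced as possible, and is at most (1 − 1/r) · n^2/2. For r = 5, n = 396: the density bound is (4/5) · 156816/2 = 313632/5 ≈ 62726.4. The integer-valued extremum is e(T(396, 5)) = 62726, which is strictly less than the density bound 313632/5 since 5 ∤ 396 (the parts of T(396, 5) cannot all be equal).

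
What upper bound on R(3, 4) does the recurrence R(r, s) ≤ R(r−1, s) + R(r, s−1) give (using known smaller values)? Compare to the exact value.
R(3, 4) ≤ R(2, 4) + R(3, 3) = 4 + 6 = 10; exact value R(3, 4) = 9.

The Erdős–Szekeres recurrence R(r, s) ≤ R(r−1, s) + R(r, s−1) applied to (r, s) = (3, 4) gives
  R(3, 4) ≤ R(2, 4) + R(3, 3) = 4 + 6 = 10.
(Recall R(2, k) = k and R is symmetric.) The recurrence is not tight here (it gives 10, but the exact value is R(3, 4) = 9); the tight upper bound requires a sharper argument than the simple recurrence, combined with a lower-bound construction on K_{8}.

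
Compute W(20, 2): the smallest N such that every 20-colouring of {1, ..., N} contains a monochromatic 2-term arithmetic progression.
W(20, 2) = 20 + 1 = 21

A 2-term AP is any pair of integers, so a monochromatic 2-AP exists iff some colour is used at least twice. With 20 colours, the colouring i ↦ i on {1, ..., 20} uses each colour once, avoiding any monochromatic pair, so W(20, 2) > 20. For {1, ..., 21}, pigeonhole forces two integers of the same colour, which form a monochromatic 2-AP. Hence W(20, 2) = 21.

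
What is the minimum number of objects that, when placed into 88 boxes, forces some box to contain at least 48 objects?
n = (48 − 1)·88 + 1 = 4137

By the generalised pigeonhole principle, to guarantee some box contains ≥ r objects we need more than (r − 1) · k objects total. Threshold: n = (r − 1) · k + 1. With r = 48 and k = 88: n = 47 · 88 + 1 = 4136 + 1 = 4137. For n = 4136 = 47 · 88, we can put exactly 47 objects in every box, avoiding 48 in any single one — so 4137 is tight.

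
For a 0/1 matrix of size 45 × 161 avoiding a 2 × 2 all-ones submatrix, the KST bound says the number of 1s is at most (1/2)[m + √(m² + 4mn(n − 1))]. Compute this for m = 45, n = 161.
z(45, 161; 2, 2) ≤ (1/2)[45 + √(45² + 4·45·161·160)] = (1/2)[45 + √4638825] = 1099.3966

Kővári–Sós–Turán: let r_1, ..., r_45 be the row sums and z = Σ r_i the total number of 1s. Each pair of columns can share at most one row with both entries 1 (else a 2×2 all-ones block appears), so Σ_i C(r_i, 2) ≤ C(161, 2) = 12880. By convexity Σ_i C(r_i, 2) ≥ 45·C(z/45, 2) = z(z − 45)/(2·45), giving z² − 45z − 45·161·160 ≤ 0 and hence z ≤ (1/2)[45 + √(2025 + 4·1159200)] = (1/2)[45 + √4638825] ≈ (1/2)(45 + 2153.7932) = 1099.3966.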